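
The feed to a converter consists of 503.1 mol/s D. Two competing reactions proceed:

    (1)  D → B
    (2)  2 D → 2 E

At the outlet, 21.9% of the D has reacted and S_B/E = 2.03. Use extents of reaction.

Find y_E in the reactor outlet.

0.0723

Conversion of D: D consumed = 0.219 × 503.1 = 110.2 mol/s = 1ξ₁ + 2ξ₂.
Selectivity: 1ξ₁ / (2ξ₂) = 2.03 → ξ₁ = 4.06 ξ₂.
Substitute: (1·4.06 + 2) ξ₂ = 110.2 → ξ₂ = 18.18 mol/s, ξ₁ = 73.82 mol/s.
Outlet amounts (n = n₀ + Σ ν·ξ):
  D: 503.1 − 1(73.82) − 2(18.18) = 392.9
  B: 0 + 1(73.82) = 73.82
  E: 0 + 2(18.18) = 36.36
Total out = 503.1 mol/s; y_E = 36.36 / 503.1 = 0.07228.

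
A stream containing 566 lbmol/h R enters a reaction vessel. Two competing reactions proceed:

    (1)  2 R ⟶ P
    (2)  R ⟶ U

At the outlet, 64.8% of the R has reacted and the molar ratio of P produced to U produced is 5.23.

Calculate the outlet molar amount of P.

167 lbmol/h

Conversion of R: R consumed = 0.648 × 566 = 366.8 lbmol/h = 2ξ₁ + 1ξ₂.
Selectivity: 1ξ₁ / (1ξ₂) = 5.23 → ξ₁ = 5.23 ξ₂.
Substitute: (2·5.23 + 1) ξ₂ = 366.8 → ξ₂ = 32 lbmol/h, ξ₁ = 167.4 lbmol/h.
Outlet amounts (n = n₀ + Σ ν·ξ):
  R: 566 − 2(167.4) − 1(32) = 199.2
  P: 0 + 1(167.4) = 167.4
  U: 0 + 1(32) = 32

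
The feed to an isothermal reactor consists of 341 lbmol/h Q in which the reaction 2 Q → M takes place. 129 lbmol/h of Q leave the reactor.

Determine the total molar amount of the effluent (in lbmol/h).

235 lbmol/h

For Q: n = n₀ − 2ξ → 129 = 341 − 2ξ, giving ξ = 106 lbmol/h.
Outlet amounts (n = n₀ + ν ξ):
  Q: 341 − 2(106) = 129
  M: 0 + 1(106) = 106
Total out = 129 + 106 = 235 lbmol/h.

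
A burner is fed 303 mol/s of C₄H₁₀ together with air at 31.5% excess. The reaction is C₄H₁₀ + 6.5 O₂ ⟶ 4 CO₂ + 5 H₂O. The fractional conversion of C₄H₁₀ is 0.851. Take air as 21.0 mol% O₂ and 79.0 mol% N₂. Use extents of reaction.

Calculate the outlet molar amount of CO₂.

Stoichiometric O₂ = 6.5 × 303 = 1970 mol/s; O₂ fed = 1970 × 1.315 = 2590 mol/s.
N₂ fed = 2590 × 79/21 = 9743 mol/s.
Fuel reacted = 0.851 × 303 → ξ = 257.9 mol/s.
Outlet (n = n₀ + ν ξ):
  C₄H₁₀: 303 − 1(257.9) = 45.15
  O₂: 2590 − 6.5(257.9) = 913.8
  N₂: 9743 (inert)
  CO₂: 0 + 4(257.9) = 1031
  H₂O: 0 + 5(257.9) = 1289

1030 mol/s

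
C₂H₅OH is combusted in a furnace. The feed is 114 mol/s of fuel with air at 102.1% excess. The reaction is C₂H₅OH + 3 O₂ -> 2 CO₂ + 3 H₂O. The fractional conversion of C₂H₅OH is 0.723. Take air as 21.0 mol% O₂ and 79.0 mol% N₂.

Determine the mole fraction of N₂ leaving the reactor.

Stoichiometric O₂ = 3 × 114 = 342 mol/s; O₂ fed = 342 × 2.021 = 691.2 mol/s.
N₂ fed = 691.2 × 79/21 = 2600 mol/s.
Fuel reacted = 0.723 × 114 → ξ = 82.42 mol/s.
Outlet (n = n₀ + ν ξ):
  C₂H₅OH: 114 − 1(82.42) = 31.58
  O₂: 691.2 − 3(82.42) = 443.9
  N₂: 2600 (inert)
  CO₂: 0 + 2(82.42) = 164.8
  H₂O: 0 + 3(82.42) = 247.3
Total out = 3488 mol/s; y_N₂ = 2600 / 3488 = 0.7455.

0.746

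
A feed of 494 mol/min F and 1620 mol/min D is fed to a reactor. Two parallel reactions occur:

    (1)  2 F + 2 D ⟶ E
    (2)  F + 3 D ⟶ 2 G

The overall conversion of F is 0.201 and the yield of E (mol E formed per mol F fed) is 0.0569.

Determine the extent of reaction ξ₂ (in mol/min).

Yield of E: 1ξ₁ / 494 = 0.0569 → ξ₁ = 28.11 mol/min.
Conversion of F: 2ξ₁ + 1ξ₂ = 0.201 × 494 = 99.29 → ξ₂ = 43.08 mol/min.
Outlet amounts (n = n₀ + Σ ν·ξ):
  F: 494 − 2(28.11) − 1(43.08) = 394.7
  D: 1620 − 2(28.11) − 3(43.08) = 1435
  E: 0 + 1(28.11) = 28.11
  G: 0 + 2(43.08) = 86.15

ξ₂ = 43.1 mol/min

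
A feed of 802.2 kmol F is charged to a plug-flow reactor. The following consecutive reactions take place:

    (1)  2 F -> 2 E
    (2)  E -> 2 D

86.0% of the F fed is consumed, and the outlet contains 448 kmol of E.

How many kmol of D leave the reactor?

Conversion of F: F consumed = 2ξ₁ = 0.86 × 802.2 → ξ₁ = 344.9 kmol.
E balance: n_E = 0 + 2ξ₁ − 1ξ₂ = 448 → ξ₂ = (2·344.9 − 448)/1 = 241.9 kmol.
Outlet amounts (n = n₀ + Σ ν·ξ):
  F: 802.2 − 2(344.9) = 112.3
  E: 0 + 2(344.9) − 1(241.9) = 448
  D: 0 + 2(241.9) = 483.8

484 kmol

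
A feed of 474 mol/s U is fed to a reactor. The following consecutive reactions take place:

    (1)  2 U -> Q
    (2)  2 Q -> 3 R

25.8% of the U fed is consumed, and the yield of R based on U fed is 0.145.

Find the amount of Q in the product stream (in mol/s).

Conversion of U: U consumed = 2ξ₁ = 0.258 × 474 → ξ₁ = 61.15 mol/s.
Yield of R: 3ξ₂ / 474 = 0.145 → ξ₂ = 22.91 mol/s.
Outlet amounts (n = n₀ + Σ ν·ξ):
  U: 474 − 2(61.15) = 351.7
  Q: 0 + 1(61.15) − 2(22.91) = 15.33
  R: 0 + 3(22.91) = 68.73

15.3 mol/s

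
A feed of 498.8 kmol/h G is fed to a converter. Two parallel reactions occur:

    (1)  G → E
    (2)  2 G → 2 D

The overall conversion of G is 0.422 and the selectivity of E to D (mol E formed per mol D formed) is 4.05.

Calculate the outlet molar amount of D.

41.7 kmol/h

Conversion of G: G consumed = 0.422 × 498.8 = 210.5 kmol/h = 1ξ₁ + 2ξ₂.
Selectivity: 1ξ₁ / (2ξ₂) = 4.05 → ξ₁ = 8.1 ξ₂.
Substitute: (1·8.1 + 2) ξ₂ = 210.5 → ξ₂ = 20.84 kmol/h, ξ₁ = 168.8 kmol/h.
Outlet amounts (n = n₀ + Σ ν·ξ):
  G: 498.8 − 1(168.8) − 2(20.84) = 288.3
  E: 0 + 1(168.8) = 168.8
  D: 0 + 2(20.84) = 41.68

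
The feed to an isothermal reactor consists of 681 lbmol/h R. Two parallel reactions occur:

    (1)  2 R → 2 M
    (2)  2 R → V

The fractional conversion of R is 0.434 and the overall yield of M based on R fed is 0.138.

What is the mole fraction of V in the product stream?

0.174

Yield of M: 2ξ₁ / 681 = 0.138 → ξ₁ = 46.99 lbmol/h.
Conversion of R: 2ξ₁ + 2ξ₂ = 0.434 × 681 = 295.6 → ξ₂ = 100.8 lbmol/h.
Outlet amounts (n = n₀ + Σ ν·ξ):
  R: 681 − 2(46.99) − 2(100.8) = 385.4
  M: 0 + 2(46.99) = 93.98
  V: 0 + 1(100.8) = 100.8
Total out = 580.2 lbmol/h; y_V = 100.8 / 580.2 = 0.1737.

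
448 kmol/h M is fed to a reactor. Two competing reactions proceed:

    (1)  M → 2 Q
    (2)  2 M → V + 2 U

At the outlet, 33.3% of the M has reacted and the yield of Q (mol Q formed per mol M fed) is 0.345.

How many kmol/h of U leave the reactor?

Yield of Q: 2ξ₁ / 448 = 0.345 → ξ₁ = 77.28 kmol/h.
Conversion of M: 1ξ₁ + 2ξ₂ = 0.333 × 448 = 149.2 → ξ₂ = 35.95 kmol/h.
Outlet amounts (n = n₀ + Σ ν·ξ):
  M: 448 − 1(77.28) − 2(35.95) = 298.8
  Q: 0 + 2(77.28) = 154.6
  V: 0 + 1(35.95) = 35.95
  U: 0 + 2(35.95) = 71.9

71.9 kmol/h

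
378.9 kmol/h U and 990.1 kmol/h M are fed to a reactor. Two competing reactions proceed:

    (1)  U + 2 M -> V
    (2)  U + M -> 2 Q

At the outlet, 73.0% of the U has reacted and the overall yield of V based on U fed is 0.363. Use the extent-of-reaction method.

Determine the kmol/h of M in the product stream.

Yield of V: 1ξ₁ / 378.9 = 0.363 → ξ₁ = 137.5 kmol/h.
Conversion of U: 1ξ₁ + 1ξ₂ = 0.73 × 378.9 = 276.6 → ξ₂ = 139.1 kmol/h.
Outlet amounts (n = n₀ + Σ ν·ξ):
  U: 378.9 − 1(137.5) − 1(139.1) = 102.3
  M: 990.1 − 2(137.5) − 1(139.1) = 576
  V: 0 + 1(137.5) = 137.5
  Q: 0 + 2(139.1) = 278.1

576 kmol/h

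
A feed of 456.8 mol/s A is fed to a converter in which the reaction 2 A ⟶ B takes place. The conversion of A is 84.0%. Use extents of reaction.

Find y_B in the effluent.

0.724

A reacted = 0.84 × 456.8 = 383.7 mol/s; ν_A = −2, so ξ = 383.7/2 = 191.9 mol/s.
Outlet amounts (n = n₀ + ν ξ):
  A: 456.8 − 2(191.9) = 73.09
  B: 0 + 1(191.9) = 191.9
Total out = 264.9 mol/s; y_B = 191.9 / 264.9 = 0.7241.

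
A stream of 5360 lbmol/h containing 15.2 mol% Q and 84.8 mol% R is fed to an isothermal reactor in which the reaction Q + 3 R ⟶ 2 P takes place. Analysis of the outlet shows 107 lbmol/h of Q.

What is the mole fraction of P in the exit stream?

0.359

For Q: n = n₀ − 1ξ → 107 = 814.7 − 1ξ, giving ξ = 707.7 lbmol/h.
Outlet amounts (n = n₀ + ν ξ):
  Q: 814.7 − 1(707.7) = 107
  R: 4545 − 3(707.7) = 2422
  P: 0 + 2(707.7) = 1415
Total out = 3945 lbmol/h; y_P = 1415 / 3945 = 0.3588.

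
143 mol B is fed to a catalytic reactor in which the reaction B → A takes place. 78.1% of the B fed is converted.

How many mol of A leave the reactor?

B reacted = 0.781 × 143 = 111.7 mol; ν_B = −1, so ξ = 111.7/1 = 111.7 mol.
Outlet amounts (n = n₀ + ν ξ):
  B: 143 − 1(111.7) = 31.32
  A: 0 + 1(111.7) = 111.7

112 mol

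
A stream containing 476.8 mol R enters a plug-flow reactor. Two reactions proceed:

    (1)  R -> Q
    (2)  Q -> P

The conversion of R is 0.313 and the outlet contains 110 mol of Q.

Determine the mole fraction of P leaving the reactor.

0.0823

Conversion of R: R consumed = 1ξ₁ = 0.313 × 476.8 → ξ₁ = 149.2 mol.
Q balance: n_Q = 0 + 1ξ₁ − 1ξ₂ = 110 → ξ₂ = (1·149.2 − 110)/1 = 39.24 mol.
Outlet amounts (n = n₀ + Σ ν·ξ):
  R: 476.8 − 1(149.2) = 327.6
  Q: 0 + 1(149.2) − 1(39.24) = 110
  P: 0 + 1(39.24) = 39.24
Total out = 476.8 mol; y_P = 39.24 / 476.8 = 0.0823.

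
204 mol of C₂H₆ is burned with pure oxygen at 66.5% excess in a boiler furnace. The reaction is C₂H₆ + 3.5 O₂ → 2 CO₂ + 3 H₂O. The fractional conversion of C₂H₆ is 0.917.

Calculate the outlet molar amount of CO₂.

374 mol

Stoichiometric O₂ = 3.5 × 204 = 714 mol; O₂ fed = 714 × 1.665 = 1189 mol.
Fuel reacted = 0.917 × 204 → ξ = 187.1 mol.
Outlet (n = n₀ + ν ξ):
  C₂H₆: 204 − 1(187.1) = 16.93
  O₂: 1189 − 3.5(187.1) = 534.1
  CO₂: 0 + 2(187.1) = 374.1
  H₂O: 0 + 3(187.1) = 561.2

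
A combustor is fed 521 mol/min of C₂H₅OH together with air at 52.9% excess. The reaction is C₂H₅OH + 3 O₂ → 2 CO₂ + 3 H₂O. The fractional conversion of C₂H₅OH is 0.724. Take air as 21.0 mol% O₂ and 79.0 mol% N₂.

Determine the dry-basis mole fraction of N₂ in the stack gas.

0.807

Stoichiometric O₂ = 3 × 521 = 1563 mol/min; O₂ fed = 1563 × 1.529 = 2390 mol/min.
N₂ fed = 2390 × 79/21 = 8990 mol/min.
Fuel reacted = 0.724 × 521 → ξ = 377.2 mol/min.
Outlet (n = n₀ + ν ξ):
  C₂H₅OH: 521 − 1(377.2) = 143.8
  O₂: 2390 − 3(377.2) = 1258
  N₂: 8990 (inert)
  CO₂: 0 + 2(377.2) = 754.4
  H₂O: 0 + 3(377.2) = 1132
Dry total = 11150 mol/min; y_N₂ (dry) = 8990 / 11150 = 0.8065.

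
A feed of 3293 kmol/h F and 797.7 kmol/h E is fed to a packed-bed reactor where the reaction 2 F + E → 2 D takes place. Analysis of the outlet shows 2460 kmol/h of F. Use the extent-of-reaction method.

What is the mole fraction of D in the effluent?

For F: n = n₀ − 2ξ → 2460 = 3293 − 2ξ, giving ξ = 416.5 kmol/h.
Outlet amounts (n = n₀ + ν ξ):
  F: 3293 − 2(416.5) = 2460
  E: 797.7 − 1(416.5) = 381.2
  D: 0 + 2(416.5) = 833
Total out = 3674 kmol/h; y_D = 833 / 3674 = 0.2267.

0.227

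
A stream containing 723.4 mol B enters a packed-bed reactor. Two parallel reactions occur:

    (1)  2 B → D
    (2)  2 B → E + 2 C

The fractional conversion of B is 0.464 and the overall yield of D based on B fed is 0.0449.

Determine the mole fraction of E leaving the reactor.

0.164

Yield of D: 1ξ₁ / 723.4 = 0.0449 → ξ₁ = 32.48 mol.
Conversion of B: 2ξ₁ + 2ξ₂ = 0.464 × 723.4 = 335.7 → ξ₂ = 135.3 mol.
Outlet amounts (n = n₀ + Σ ν·ξ):
  B: 723.4 − 2(32.48) − 2(135.3) = 387.7
  D: 0 + 1(32.48) = 32.48
  E: 0 + 1(135.3) = 135.3
  C: 0 + 2(135.3) = 270.7
Total out = 826.3 mol; y_E = 135.3 / 826.3 = 0.1638.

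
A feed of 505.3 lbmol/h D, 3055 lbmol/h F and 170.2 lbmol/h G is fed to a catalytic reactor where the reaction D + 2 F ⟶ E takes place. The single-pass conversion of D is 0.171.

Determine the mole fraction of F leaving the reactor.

D reacted = 0.171 × 505.3 = 86.41 lbmol/h; ν_D = −1, so ξ = 86.41/1 = 86.41 lbmol/h.
Outlet amounts (n = n₀ + ν ξ):
  D: 505.3 − 1(86.41) = 418.9
  F: 3055 − 2(86.41) = 2882
  E: 0 + 1(86.41) = 86.41
  G: 170.2 (inert)
Total out = 3558 lbmol/h; y_F = 2882 / 3558 = 0.8101.

0.81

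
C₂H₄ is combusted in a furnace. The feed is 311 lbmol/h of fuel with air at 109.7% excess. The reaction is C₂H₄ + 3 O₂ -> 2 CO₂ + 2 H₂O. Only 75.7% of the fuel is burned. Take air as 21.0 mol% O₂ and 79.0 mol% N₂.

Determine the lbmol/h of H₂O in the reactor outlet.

471 lbmol/h

Stoichiometric O₂ = 3 × 311 = 933 lbmol/h; O₂ fed = 933 × 2.097 = 1957 lbmol/h.
N₂ fed = 1957 × 79/21 = 7360 lbmol/h.
Fuel reacted = 0.757 × 311 → ξ = 235.4 lbmol/h.
Outlet (n = n₀ + ν ξ):
  C₂H₄: 311 − 1(235.4) = 75.57
  O₂: 1957 − 3(235.4) = 1250
  N₂: 7360 (inert)
  CO₂: 0 + 2(235.4) = 470.9
  H₂O: 0 + 2(235.4) = 470.9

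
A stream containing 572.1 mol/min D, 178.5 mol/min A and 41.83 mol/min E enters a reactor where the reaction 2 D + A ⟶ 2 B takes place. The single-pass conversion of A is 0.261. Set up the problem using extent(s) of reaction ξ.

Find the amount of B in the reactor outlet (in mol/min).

A reacted = 0.261 × 178.5 = 46.59 mol/min; ν_A = −1, so ξ = 46.59/1 = 46.59 mol/min.
Outlet amounts (n = n₀ + ν ξ):
  D: 572.1 − 2(46.59) = 478.9
  A: 178.5 − 1(46.59) = 131.9
  B: 0 + 2(46.59) = 93.18
  E: 41.83 (inert)

93.2 mol/min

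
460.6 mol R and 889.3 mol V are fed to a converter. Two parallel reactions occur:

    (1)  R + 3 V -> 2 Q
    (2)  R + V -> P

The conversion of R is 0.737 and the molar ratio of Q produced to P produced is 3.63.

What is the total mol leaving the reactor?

792 mol

Conversion of R: R consumed = 0.737 × 460.6 = 339.5 mol = 1ξ₁ + 1ξ₂.
Selectivity: 2ξ₁ / (1ξ₂) = 3.63 → ξ₁ = 1.815 ξ₂.
Substitute: (1·1.815 + 1) ξ₂ = 339.5 → ξ₂ = 120.6 mol, ξ₁ = 218.9 mol.
Outlet amounts (n = n₀ + Σ ν·ξ):
  R: 460.6 − 1(218.9) − 1(120.6) = 121.1
  V: 889.3 − 3(218.9) − 1(120.6) = 112.1
  Q: 0 + 2(218.9) = 437.7
  P: 0 + 1(120.6) = 120.6
Total out = 121.1 + 112.1 + 437.7 + 120.6 = 791.6 mol.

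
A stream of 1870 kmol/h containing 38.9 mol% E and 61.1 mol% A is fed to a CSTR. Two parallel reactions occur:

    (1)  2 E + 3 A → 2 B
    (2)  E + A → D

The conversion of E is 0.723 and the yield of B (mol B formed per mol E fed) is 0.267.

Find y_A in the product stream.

Yield of B: 2ξ₁ / 727.4 = 0.267 → ξ₁ = 97.11 kmol/h.
Conversion of E: 2ξ₁ + 1ξ₂ = 0.723 × 727.4 = 525.9 → ξ₂ = 331.7 kmol/h.
Outlet amounts (n = n₀ + Σ ν·ξ):
  E: 727.4 − 2(97.11) − 1(331.7) = 201.5
  A: 1143 − 3(97.11) − 1(331.7) = 519.5
  B: 0 + 2(97.11) = 194.2
  D: 0 + 1(331.7) = 331.7
Total out = 1247 kmol/h; y_A = 519.5 / 1247 = 0.4166.

0.417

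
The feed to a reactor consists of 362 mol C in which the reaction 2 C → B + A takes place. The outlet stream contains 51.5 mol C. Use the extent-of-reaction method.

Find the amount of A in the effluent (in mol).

155 mol

For C: n = n₀ − 2ξ → 51.5 = 362 − 2ξ, giving ξ = 155.2 mol.
Outlet amounts (n = n₀ + ν ξ):
  C: 362 − 2(155.2) = 51.5
  B: 0 + 1(155.2) = 155.2
  A: 0 + 1(155.2) = 155.2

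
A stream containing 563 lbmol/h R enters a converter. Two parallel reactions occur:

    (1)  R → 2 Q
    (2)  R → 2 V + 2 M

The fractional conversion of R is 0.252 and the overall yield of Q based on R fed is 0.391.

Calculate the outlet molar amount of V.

Yield of Q: 2ξ₁ / 563 = 0.391 → ξ₁ = 110.1 lbmol/h.
Conversion of R: 1ξ₁ + 1ξ₂ = 0.252 × 563 = 141.9 → ξ₂ = 31.81 lbmol/h.
Outlet amounts (n = n₀ + Σ ν·ξ):
  R: 563 − 1(110.1) − 1(31.81) = 421.1
  Q: 0 + 2(110.1) = 220.1
  V: 0 + 2(31.81) = 63.62
  M: 0 + 2(31.81) = 63.62

63.6 lbmol/h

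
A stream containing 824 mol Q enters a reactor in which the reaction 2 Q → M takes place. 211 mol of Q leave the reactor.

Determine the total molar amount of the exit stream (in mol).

For Q: n = n₀ − 2ξ → 211 = 824 − 2ξ, giving ξ = 306.5 mol.
Outlet amounts (n = n₀ + ν ξ):
  Q: 824 − 2(306.5) = 211
  M: 0 + 1(306.5) = 306.5
Total out = 211 + 306.5 = 517.5 mol.

518 mol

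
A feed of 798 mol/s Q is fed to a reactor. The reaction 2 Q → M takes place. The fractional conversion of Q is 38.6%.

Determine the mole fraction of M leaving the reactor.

Q reacted = 0.386 × 798 = 308 mol/s; ν_Q = −2, so ξ = 308/2 = 154 mol/s.
Outlet amounts (n = n₀ + ν ξ):
  Q: 798 − 2(154) = 490
  M: 0 + 1(154) = 154
Total out = 644 mol/s; y_M = 154 / 644 = 0.2392.

0.239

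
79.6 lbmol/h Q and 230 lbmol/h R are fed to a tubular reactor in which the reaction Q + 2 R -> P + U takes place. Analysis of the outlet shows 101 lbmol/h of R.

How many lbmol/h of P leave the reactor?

64.5 lbmol/h

For R: n = n₀ − 2ξ → 101 = 230 − 2ξ, giving ξ = 64.5 lbmol/h.
Outlet amounts (n = n₀ + ν ξ):
  Q: 79.6 − 1(64.5) = 15.1
  R: 230 − 2(64.5) = 101
  P: 0 + 1(64.5) = 64.5
  U: 0 + 1(64.5) = 64.5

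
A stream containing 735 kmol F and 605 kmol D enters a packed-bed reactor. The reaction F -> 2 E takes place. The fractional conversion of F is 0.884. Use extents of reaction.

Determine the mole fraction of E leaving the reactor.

0.653

F reacted = 0.884 × 735 = 649.7 kmol; ν_F = −1, so ξ = 649.7/1 = 649.7 kmol.
Outlet amounts (n = n₀ + ν ξ):
  F: 735 − 1(649.7) = 85.26
  E: 0 + 2(649.7) = 1299
  D: 605 (inert)
Total out = 1990 kmol; y_E = 1299 / 1990 = 0.6531.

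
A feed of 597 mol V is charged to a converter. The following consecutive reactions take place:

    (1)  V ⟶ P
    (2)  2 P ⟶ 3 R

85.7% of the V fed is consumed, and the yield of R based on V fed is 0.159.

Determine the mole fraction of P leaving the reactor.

0.713

Conversion of V: V consumed = 1ξ₁ = 0.857 × 597 → ξ₁ = 511.6 mol.
Yield of R: 3ξ₂ / 597 = 0.159 → ξ₂ = 31.64 mol.
Outlet amounts (n = n₀ + Σ ν·ξ):
  V: 597 − 1(511.6) = 85.37
  P: 0 + 1(511.6) − 2(31.64) = 448.3
  R: 0 + 3(31.64) = 94.92
Total out = 628.6 mol; y_P = 448.3 / 628.6 = 0.7132.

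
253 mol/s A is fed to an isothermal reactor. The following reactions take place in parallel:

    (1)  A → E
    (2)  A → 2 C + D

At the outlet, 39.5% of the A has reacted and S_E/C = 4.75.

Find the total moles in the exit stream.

Conversion of A: A consumed = 0.395 × 253 = 99.94 mol/s = 1ξ₁ + 1ξ₂.
Selectivity: 1ξ₁ / (2ξ₂) = 4.75 → ξ₁ = 9.5 ξ₂.
Substitute: (1·9.5 + 1) ξ₂ = 99.94 → ξ₂ = 9.518 mol/s, ξ₁ = 90.42 mol/s.
Outlet amounts (n = n₀ + Σ ν·ξ):
  A: 253 − 1(90.42) − 1(9.518) = 153.1
  E: 0 + 1(90.42) = 90.42
  C: 0 + 2(9.518) = 19.04
  D: 0 + 1(9.518) = 9.518
Total out = 153.1 + 90.42 + 19.04 + 9.518 = 272 mol/s.

272 mol/s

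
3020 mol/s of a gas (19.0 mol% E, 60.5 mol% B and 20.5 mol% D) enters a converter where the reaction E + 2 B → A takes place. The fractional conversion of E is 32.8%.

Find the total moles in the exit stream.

E reacted = 0.328 × 573.8 = 188.2 mol/s; ν_E = −1, so ξ = 188.2/1 = 188.2 mol/s.
Outlet amounts (n = n₀ + ν ξ):
  E: 573.8 − 1(188.2) = 385.6
  B: 1827 − 2(188.2) = 1451
  A: 0 + 1(188.2) = 188.2
  D: 619.1 (inert)
Total out = 385.6 + 1451 + 188.2 + 619.1 = 2644 mol/s.

2640 mol/s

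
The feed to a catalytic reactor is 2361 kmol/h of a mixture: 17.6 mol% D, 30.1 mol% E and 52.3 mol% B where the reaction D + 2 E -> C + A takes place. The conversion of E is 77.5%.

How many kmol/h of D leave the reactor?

140 kmol/h

E reacted = 0.775 × 710.7 = 550.8 kmol/h; ν_E = −2, so ξ = 550.8/2 = 275.4 kmol/h.
Outlet amounts (n = n₀ + ν ξ):
  D: 415.5 − 1(275.4) = 140.2
  E: 710.7 − 2(275.4) = 159.9
  C: 0 + 1(275.4) = 275.4
  A: 0 + 1(275.4) = 275.4
  B: 1235 (inert)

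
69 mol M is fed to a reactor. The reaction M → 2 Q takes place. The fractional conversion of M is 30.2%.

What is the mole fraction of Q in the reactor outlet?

M reacted = 0.302 × 69 = 20.84 mol; ν_M = −1, so ξ = 20.84/1 = 20.84 mol.
Outlet amounts (n = n₀ + ν ξ):
  M: 69 − 1(20.84) = 48.16
  Q: 0 + 2(20.84) = 41.68
Total out = 89.84 mol; y_Q = 41.68 / 89.84 = 0.4639.

0.464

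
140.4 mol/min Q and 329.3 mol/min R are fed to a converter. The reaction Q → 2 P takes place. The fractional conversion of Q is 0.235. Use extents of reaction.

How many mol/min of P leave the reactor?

Q reacted = 0.235 × 140.4 = 32.99 mol/min; ν_Q = −1, so ξ = 32.99/1 = 32.99 mol/min.
Outlet amounts (n = n₀ + ν ξ):
  Q: 140.4 − 1(32.99) = 107.4
  P: 0 + 2(32.99) = 65.99
  R: 329.3 (inert)

66 mol/min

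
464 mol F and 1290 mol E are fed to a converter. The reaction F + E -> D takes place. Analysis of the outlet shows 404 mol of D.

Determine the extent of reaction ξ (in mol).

ξ = 404 mol

For D: n = n₀ + 1ξ → 404 = 0 + 1ξ, giving ξ = 404 mol.
Outlet amounts (n = n₀ + ν ξ):
  F: 464 − 1(404) = 60
  E: 1290 − 1(404) = 886
  D: 0 + 1(404) = 404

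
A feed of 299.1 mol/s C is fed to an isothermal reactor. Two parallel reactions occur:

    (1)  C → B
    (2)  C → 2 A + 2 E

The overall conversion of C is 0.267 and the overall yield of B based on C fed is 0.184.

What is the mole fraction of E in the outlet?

0.133

Yield of B: 1ξ₁ / 299.1 = 0.184 → ξ₁ = 55.03 mol/s.
Conversion of C: 1ξ₁ + 1ξ₂ = 0.267 × 299.1 = 79.86 → ξ₂ = 24.83 mol/s.
Outlet amounts (n = n₀ + Σ ν·ξ):
  C: 299.1 − 1(55.03) − 1(24.83) = 219.2
  B: 0 + 1(55.03) = 55.03
  A: 0 + 2(24.83) = 49.65
  E: 0 + 2(24.83) = 49.65
Total out = 373.6 mol/s; y_E = 49.65 / 373.6 = 0.1329.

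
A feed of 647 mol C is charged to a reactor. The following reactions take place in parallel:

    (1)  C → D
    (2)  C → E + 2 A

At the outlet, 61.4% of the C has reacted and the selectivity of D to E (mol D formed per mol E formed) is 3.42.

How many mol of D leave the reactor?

Conversion of C: C consumed = 0.614 × 647 = 397.3 mol = 1ξ₁ + 1ξ₂.
Selectivity: 1ξ₁ / (1ξ₂) = 3.42 → ξ₁ = 3.42 ξ₂.
Substitute: (1·3.42 + 1) ξ₂ = 397.3 → ξ₂ = 89.88 mol, ξ₁ = 307.4 mol.
Outlet amounts (n = n₀ + Σ ν·ξ):
  C: 647 − 1(307.4) − 1(89.88) = 249.7
  D: 0 + 1(307.4) = 307.4
  E: 0 + 1(89.88) = 89.88
  A: 0 + 2(89.88) = 179.8

307 mol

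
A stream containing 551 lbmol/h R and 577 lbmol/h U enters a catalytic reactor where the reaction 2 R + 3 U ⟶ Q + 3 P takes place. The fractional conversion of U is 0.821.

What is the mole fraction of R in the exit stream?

U reacted = 0.821 × 577 = 473.7 lbmol/h; ν_U = −3, so ξ = 473.7/3 = 157.9 lbmol/h.
Outlet amounts (n = n₀ + ν ξ):
  R: 551 − 2(157.9) = 235.2
  U: 577 − 3(157.9) = 103.3
  Q: 0 + 1(157.9) = 157.9
  P: 0 + 3(157.9) = 473.7
Total out = 970.1 lbmol/h; y_R = 235.2 / 970.1 = 0.2424.

0.242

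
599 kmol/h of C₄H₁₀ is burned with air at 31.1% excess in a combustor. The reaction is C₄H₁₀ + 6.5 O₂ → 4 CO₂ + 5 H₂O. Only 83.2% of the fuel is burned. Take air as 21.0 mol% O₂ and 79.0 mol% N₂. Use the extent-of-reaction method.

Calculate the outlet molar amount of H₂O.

Stoichiometric O₂ = 6.5 × 599 = 3894 kmol/h; O₂ fed = 3894 × 1.311 = 5104 kmol/h.
N₂ fed = 5104 × 79/21 = 19200 kmol/h.
Fuel reacted = 0.832 × 599 → ξ = 498.4 kmol/h.
Outlet (n = n₀ + ν ξ):
  C₄H₁₀: 599 − 1(498.4) = 100.6
  O₂: 5104 − 6.5(498.4) = 1865
  N₂: 19200 (inert)
  CO₂: 0 + 4(498.4) = 1993
  H₂O: 0 + 5(498.4) = 2492

2490 kmol/h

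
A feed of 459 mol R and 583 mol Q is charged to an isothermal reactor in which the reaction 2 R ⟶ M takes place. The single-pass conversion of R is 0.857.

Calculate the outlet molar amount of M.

197 mol

R reacted = 0.857 × 459 = 393.4 mol; ν_R = −2, so ξ = 393.4/2 = 196.7 mol.
Outlet amounts (n = n₀ + ν ξ):
  R: 459 − 2(196.7) = 65.64
  M: 0 + 1(196.7) = 196.7
  Q: 583 (inert)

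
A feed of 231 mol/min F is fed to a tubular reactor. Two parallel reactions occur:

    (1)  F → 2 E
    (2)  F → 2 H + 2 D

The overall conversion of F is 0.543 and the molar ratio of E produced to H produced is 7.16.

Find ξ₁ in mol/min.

ξ₁ = 110 mol/min

Conversion of F: F consumed = 0.543 × 231 = 125.4 mol/min = 1ξ₁ + 1ξ₂.
Selectivity: 2ξ₁ / (2ξ₂) = 7.16 → ξ₁ = 7.16 ξ₂.
Substitute: (1·7.16 + 1) ξ₂ = 125.4 → ξ₂ = 15.37 mol/min, ξ₁ = 110.1 mol/min.
Outlet amounts (n = n₀ + Σ ν·ξ):
  F: 231 − 1(110.1) − 1(15.37) = 105.6
  E: 0 + 2(110.1) = 220.1
  H: 0 + 2(15.37) = 30.74
  D: 0 + 2(15.37) = 30.74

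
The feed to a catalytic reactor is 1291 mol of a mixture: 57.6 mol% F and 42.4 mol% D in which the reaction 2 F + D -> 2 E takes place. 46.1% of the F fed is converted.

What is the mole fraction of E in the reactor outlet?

0.306

F reacted = 0.461 × 743.6 = 342.8 mol; ν_F = −2, so ξ = 342.8/2 = 171.4 mol.
Outlet amounts (n = n₀ + ν ξ):
  F: 743.6 − 2(171.4) = 400.8
  D: 547.4 − 1(171.4) = 376
  E: 0 + 2(171.4) = 342.8
Total out = 1120 mol; y_E = 342.8 / 1120 = 0.3062.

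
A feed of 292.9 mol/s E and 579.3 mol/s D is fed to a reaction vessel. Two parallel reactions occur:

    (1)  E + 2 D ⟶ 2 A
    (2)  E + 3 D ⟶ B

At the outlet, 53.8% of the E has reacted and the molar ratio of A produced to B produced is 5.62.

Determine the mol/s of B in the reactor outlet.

41.4 mol/s

Conversion of E: E consumed = 0.538 × 292.9 = 157.6 mol/s = 1ξ₁ + 1ξ₂.
Selectivity: 2ξ₁ / (1ξ₂) = 5.62 → ξ₁ = 2.81 ξ₂.
Substitute: (1·2.81 + 1) ξ₂ = 157.6 → ξ₂ = 41.36 mol/s, ξ₁ = 116.2 mol/s.
Outlet amounts (n = n₀ + Σ ν·ξ):
  E: 292.9 − 1(116.2) − 1(41.36) = 135.3
  D: 579.3 − 2(116.2) − 3(41.36) = 222.8
  A: 0 + 2(116.2) = 232.4
  B: 0 + 1(41.36) = 41.36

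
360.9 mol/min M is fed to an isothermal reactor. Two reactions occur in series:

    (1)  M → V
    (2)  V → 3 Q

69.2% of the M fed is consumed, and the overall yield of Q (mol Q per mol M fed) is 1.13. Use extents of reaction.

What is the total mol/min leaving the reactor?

Conversion of M: M consumed = 1ξ₁ = 0.692 × 360.9 → ξ₁ = 249.7 mol/min.
Yield of Q: 3ξ₂ / 360.9 = 1.13 → ξ₂ = 135.9 mol/min.
Outlet amounts (n = n₀ + Σ ν·ξ):
  M: 360.9 − 1(249.7) = 111.2
  V: 0 + 1(249.7) − 1(135.9) = 113.8
  Q: 0 + 3(135.9) = 407.8
Total out = 111.2 + 113.8 + 407.8 = 632.8 mol/min.

633 mol/min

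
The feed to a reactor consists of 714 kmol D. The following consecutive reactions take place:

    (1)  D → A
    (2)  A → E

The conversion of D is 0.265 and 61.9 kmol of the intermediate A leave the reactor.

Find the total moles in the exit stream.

714 kmol

Conversion of D: D consumed = 1ξ₁ = 0.265 × 714 → ξ₁ = 189.2 kmol.
A balance: n_A = 0 + 1ξ₁ − 1ξ₂ = 61.9 → ξ₂ = (1·189.2 − 61.9)/1 = 127.3 kmol.
Outlet amounts (n = n₀ + Σ ν·ξ):
  D: 714 − 1(189.2) = 524.8
  A: 0 + 1(189.2) − 1(127.3) = 61.9
  E: 0 + 1(127.3) = 127.3
Total out = 524.8 + 61.9 + 127.3 = 714 kmol.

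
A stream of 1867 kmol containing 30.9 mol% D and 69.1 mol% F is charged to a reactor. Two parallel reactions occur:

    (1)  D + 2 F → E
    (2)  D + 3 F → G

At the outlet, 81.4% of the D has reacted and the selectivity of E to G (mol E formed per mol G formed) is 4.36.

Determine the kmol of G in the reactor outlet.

Conversion of D: D consumed = 0.814 × 576.9 = 469.6 kmol = 1ξ₁ + 1ξ₂.
Selectivity: 1ξ₁ / (1ξ₂) = 4.36 → ξ₁ = 4.36 ξ₂.
Substitute: (1·4.36 + 1) ξ₂ = 469.6 → ξ₂ = 87.61 kmol, ξ₁ = 382 kmol.
Outlet amounts (n = n₀ + Σ ν·ξ):
  D: 576.9 − 1(382) − 1(87.61) = 107.3
  F: 1290 − 2(382) − 3(87.61) = 263.3
  E: 0 + 1(382) = 382
  G: 0 + 1(87.61) = 87.61

87.6 kmol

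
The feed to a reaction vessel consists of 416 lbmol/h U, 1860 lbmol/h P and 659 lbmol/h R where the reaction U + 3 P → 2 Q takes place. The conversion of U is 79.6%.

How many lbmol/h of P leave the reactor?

867 lbmol/h

U reacted = 0.796 × 416 = 331.1 lbmol/h; ν_U = −1, so ξ = 331.1/1 = 331.1 lbmol/h.
Outlet amounts (n = n₀ + ν ξ):
  U: 416 − 1(331.1) = 84.86
  P: 1860 − 3(331.1) = 866.6
  Q: 0 + 2(331.1) = 662.3
  R: 659 (inert)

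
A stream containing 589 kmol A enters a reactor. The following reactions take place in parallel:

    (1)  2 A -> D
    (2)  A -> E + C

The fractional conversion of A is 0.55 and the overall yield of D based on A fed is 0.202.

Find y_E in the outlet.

Yield of D: 1ξ₁ / 589 = 0.202 → ξ₁ = 119 kmol.
Conversion of A: 2ξ₁ + 1ξ₂ = 0.55 × 589 = 324 → ξ₂ = 85.99 kmol.
Outlet amounts (n = n₀ + Σ ν·ξ):
  A: 589 − 2(119) − 1(85.99) = 265
  D: 0 + 1(119) = 119
  E: 0 + 1(85.99) = 85.99
  C: 0 + 1(85.99) = 85.99
Total out = 556 kmol; y_E = 85.99 / 556 = 0.1547.

0.155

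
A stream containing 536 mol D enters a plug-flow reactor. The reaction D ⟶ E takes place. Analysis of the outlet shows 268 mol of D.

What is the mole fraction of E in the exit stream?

For D: n = n₀ − 1ξ → 268 = 536 − 1ξ, giving ξ = 268 mol.
Outlet amounts (n = n₀ + ν ξ):
  D: 536 − 1(268) = 268
  E: 0 + 1(268) = 268
Total out = 536 mol; y_E = 268 / 536 = 0.5.

0.5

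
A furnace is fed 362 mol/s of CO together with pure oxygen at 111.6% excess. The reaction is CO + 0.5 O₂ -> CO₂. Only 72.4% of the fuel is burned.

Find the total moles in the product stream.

Stoichiometric O₂ = 0.5 × 362 = 181 mol/s; O₂ fed = 181 × 2.116 = 383 mol/s.
Fuel reacted = 0.724 × 362 → ξ = 262.1 mol/s.
Outlet (n = n₀ + ν ξ):
  CO: 362 − 1(262.1) = 99.91
  O₂: 383 − 0.5(262.1) = 252
  CO₂: 0 + 1(262.1) = 262.1
Total out = 99.91 + 252 + 262.1 = 614 mol/s.

614 mol/s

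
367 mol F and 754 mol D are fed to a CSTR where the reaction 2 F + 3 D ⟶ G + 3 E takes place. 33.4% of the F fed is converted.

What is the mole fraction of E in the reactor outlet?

0.174

F reacted = 0.334 × 367 = 122.6 mol; ν_F = −2, so ξ = 122.6/2 = 61.29 mol.
Outlet amounts (n = n₀ + ν ξ):
  F: 367 − 2(61.29) = 244.4
  D: 754 − 3(61.29) = 570.1
  G: 0 + 1(61.29) = 61.29
  E: 0 + 3(61.29) = 183.9
Total out = 1060 mol; y_E = 183.9 / 1060 = 0.1735.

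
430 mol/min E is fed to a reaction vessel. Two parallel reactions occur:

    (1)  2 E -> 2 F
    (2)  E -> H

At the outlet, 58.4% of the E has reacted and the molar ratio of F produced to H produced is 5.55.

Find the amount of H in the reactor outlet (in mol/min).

38.3 mol/min

Conversion of E: E consumed = 0.584 × 430 = 251.1 mol/min = 2ξ₁ + 1ξ₂.
Selectivity: 2ξ₁ / (1ξ₂) = 5.55 → ξ₁ = 2.775 ξ₂.
Substitute: (2·2.775 + 1) ξ₂ = 251.1 → ξ₂ = 38.34 mol/min, ξ₁ = 106.4 mol/min.
Outlet amounts (n = n₀ + Σ ν·ξ):
  E: 430 − 2(106.4) − 1(38.34) = 178.9
  F: 0 + 2(106.4) = 212.8
  H: 0 + 1(38.34) = 38.34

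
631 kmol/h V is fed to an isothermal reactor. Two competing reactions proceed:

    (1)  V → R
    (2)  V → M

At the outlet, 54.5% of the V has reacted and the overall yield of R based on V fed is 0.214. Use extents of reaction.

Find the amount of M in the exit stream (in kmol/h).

209 kmol/h

Yield of R: 1ξ₁ / 631 = 0.214 → ξ₁ = 135 kmol/h.
Conversion of V: 1ξ₁ + 1ξ₂ = 0.545 × 631 = 343.9 → ξ₂ = 208.9 kmol/h.
Outlet amounts (n = n₀ + Σ ν·ξ):
  V: 631 − 1(135) − 1(208.9) = 287.1
  R: 0 + 1(135) = 135
  M: 0 + 1(208.9) = 208.9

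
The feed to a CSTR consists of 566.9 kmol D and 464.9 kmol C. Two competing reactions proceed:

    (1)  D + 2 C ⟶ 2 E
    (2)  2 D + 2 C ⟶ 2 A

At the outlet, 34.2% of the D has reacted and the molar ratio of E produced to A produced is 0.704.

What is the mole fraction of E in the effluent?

0.12

Conversion of D: D consumed = 0.342 × 566.9 = 193.9 kmol = 1ξ₁ + 2ξ₂.
Selectivity: 2ξ₁ / (2ξ₂) = 0.704 → ξ₁ = 0.704 ξ₂.
Substitute: (1·0.704 + 2) ξ₂ = 193.9 → ξ₂ = 71.7 kmol, ξ₁ = 50.48 kmol.
Outlet amounts (n = n₀ + Σ ν·ξ):
  D: 566.9 − 1(50.48) − 2(71.7) = 373
  C: 464.9 − 2(50.48) − 2(71.7) = 220.5
  E: 0 + 2(50.48) = 101
  A: 0 + 2(71.7) = 143.4
Total out = 837.9 kmol; y_E = 101 / 837.9 = 0.1205.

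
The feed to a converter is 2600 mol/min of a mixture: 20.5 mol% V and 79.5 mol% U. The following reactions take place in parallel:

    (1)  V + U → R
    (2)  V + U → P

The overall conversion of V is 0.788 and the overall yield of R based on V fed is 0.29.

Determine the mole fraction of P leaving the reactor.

0.122

Yield of R: 1ξ₁ / 533 = 0.29 → ξ₁ = 154.6 mol/min.
Conversion of V: 1ξ₁ + 1ξ₂ = 0.788 × 533 = 420 → ξ₂ = 265.4 mol/min.
Outlet amounts (n = n₀ + Σ ν·ξ):
  V: 533 − 1(154.6) − 1(265.4) = 113
  U: 2067 − 1(154.6) − 1(265.4) = 1647
  R: 0 + 1(154.6) = 154.6
  P: 0 + 1(265.4) = 265.4
Total out = 2180 mol/min; y_P = 265.4 / 2180 = 0.1218.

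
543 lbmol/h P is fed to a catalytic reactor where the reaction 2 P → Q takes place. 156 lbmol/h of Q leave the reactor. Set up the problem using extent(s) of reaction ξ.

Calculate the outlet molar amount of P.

231 lbmol/h

For Q: n = n₀ + 1ξ → 156 = 0 + 1ξ, giving ξ = 156 lbmol/h.
Outlet amounts (n = n₀ + ν ξ):
  P: 543 − 2(156) = 231
  Q: 0 + 1(156) = 156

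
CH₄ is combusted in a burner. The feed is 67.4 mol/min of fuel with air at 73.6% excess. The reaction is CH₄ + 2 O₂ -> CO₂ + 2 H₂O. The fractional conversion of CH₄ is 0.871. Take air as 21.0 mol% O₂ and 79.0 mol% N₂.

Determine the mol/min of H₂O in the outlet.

117 mol/min

Stoichiometric O₂ = 2 × 67.4 = 134.8 mol/min; O₂ fed = 134.8 × 1.736 = 234 mol/min.
N₂ fed = 234 × 79/21 = 880.3 mol/min.
Fuel reacted = 0.871 × 67.4 → ξ = 58.71 mol/min.
Outlet (n = n₀ + ν ξ):
  CH₄: 67.4 − 1(58.71) = 8.695
  O₂: 234 − 2(58.71) = 116.6
  N₂: 880.3 (inert)
  CO₂: 0 + 1(58.71) = 58.71
  H₂O: 0 + 2(58.71) = 117.4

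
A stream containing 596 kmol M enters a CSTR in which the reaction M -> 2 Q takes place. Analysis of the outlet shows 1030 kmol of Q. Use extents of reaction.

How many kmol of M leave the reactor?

For Q: n = n₀ + 2ξ → 1030 = 0 + 2ξ, giving ξ = 515 kmol.
Outlet amounts (n = n₀ + ν ξ):
  M: 596 − 1(515) = 81
  Q: 0 + 2(515) = 1030

81 kmol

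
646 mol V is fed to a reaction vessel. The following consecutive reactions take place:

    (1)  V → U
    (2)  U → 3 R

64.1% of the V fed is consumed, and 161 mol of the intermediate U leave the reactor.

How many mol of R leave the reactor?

759 mol

Conversion of V: V consumed = 1ξ₁ = 0.641 × 646 → ξ₁ = 414.1 mol.
U balance: n_U = 0 + 1ξ₁ − 1ξ₂ = 161 → ξ₂ = (1·414.1 − 161)/1 = 253.1 mol.
Outlet amounts (n = n₀ + Σ ν·ξ):
  V: 646 − 1(414.1) = 231.9
  U: 0 + 1(414.1) − 1(253.1) = 161
  R: 0 + 3(253.1) = 759.3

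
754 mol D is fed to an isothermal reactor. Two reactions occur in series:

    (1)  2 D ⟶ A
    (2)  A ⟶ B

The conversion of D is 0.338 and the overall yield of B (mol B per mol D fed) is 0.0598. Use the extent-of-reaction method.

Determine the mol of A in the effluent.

Conversion of D: D consumed = 2ξ₁ = 0.338 × 754 → ξ₁ = 127.4 mol.
Yield of B: 1ξ₂ / 754 = 0.0598 → ξ₂ = 45.09 mol.
Outlet amounts (n = n₀ + Σ ν·ξ):
  D: 754 − 2(127.4) = 499.1
  A: 0 + 1(127.4) − 1(45.09) = 82.34
  B: 0 + 1(45.09) = 45.09

82.3 mol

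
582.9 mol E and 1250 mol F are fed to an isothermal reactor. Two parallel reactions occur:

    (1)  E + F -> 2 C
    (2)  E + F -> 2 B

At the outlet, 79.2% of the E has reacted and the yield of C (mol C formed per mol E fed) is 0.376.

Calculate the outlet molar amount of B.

704 mol

Yield of C: 2ξ₁ / 582.9 = 0.376 → ξ₁ = 109.6 mol.
Conversion of E: 1ξ₁ + 1ξ₂ = 0.792 × 582.9 = 461.7 → ξ₂ = 352.1 mol.
Outlet amounts (n = n₀ + Σ ν·ξ):
  E: 582.9 − 1(109.6) − 1(352.1) = 121.2
  F: 1250 − 1(109.6) − 1(352.1) = 788.3
  C: 0 + 2(109.6) = 219.2
  B: 0 + 2(352.1) = 704.1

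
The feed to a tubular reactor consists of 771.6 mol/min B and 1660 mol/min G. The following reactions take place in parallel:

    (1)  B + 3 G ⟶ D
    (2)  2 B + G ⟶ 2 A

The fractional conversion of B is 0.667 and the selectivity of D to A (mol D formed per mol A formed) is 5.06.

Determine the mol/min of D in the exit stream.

430 mol/min

Conversion of B: B consumed = 0.667 × 771.6 = 514.7 mol/min = 1ξ₁ + 2ξ₂.
Selectivity: 1ξ₁ / (2ξ₂) = 5.06 → ξ₁ = 10.12 ξ₂.
Substitute: (1·10.12 + 2) ξ₂ = 514.7 → ξ₂ = 42.46 mol/min, ξ₁ = 429.7 mol/min.
Outlet amounts (n = n₀ + Σ ν·ξ):
  B: 771.6 − 1(429.7) − 2(42.46) = 256.9
  G: 1660 − 3(429.7) − 1(42.46) = 328.3
  D: 0 + 1(429.7) = 429.7
  A: 0 + 2(42.46) = 84.93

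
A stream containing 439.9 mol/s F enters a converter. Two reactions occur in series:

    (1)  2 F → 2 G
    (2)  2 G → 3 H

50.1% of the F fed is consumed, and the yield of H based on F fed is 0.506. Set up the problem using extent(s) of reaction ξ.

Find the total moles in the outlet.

Conversion of F: F consumed = 2ξ₁ = 0.501 × 439.9 → ξ₁ = 110.2 mol/s.
Yield of H: 3ξ₂ / 439.9 = 0.506 → ξ₂ = 74.2 mol/s.
Outlet amounts (n = n₀ + Σ ν·ξ):
  F: 439.9 − 2(110.2) = 219.5
  G: 0 + 2(110.2) − 2(74.2) = 72
  H: 0 + 3(74.2) = 222.6
Total out = 219.5 + 72 + 222.6 = 514.1 mol/s.

514 mol/s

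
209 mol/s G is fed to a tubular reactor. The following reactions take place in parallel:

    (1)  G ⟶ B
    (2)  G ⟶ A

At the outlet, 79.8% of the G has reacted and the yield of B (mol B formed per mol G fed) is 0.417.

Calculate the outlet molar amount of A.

79.6 mol/s

Yield of B: 1ξ₁ / 209 = 0.417 → ξ₁ = 87.15 mol/s.
Conversion of G: 1ξ₁ + 1ξ₂ = 0.798 × 209 = 166.8 → ξ₂ = 79.63 mol/s.
Outlet amounts (n = n₀ + Σ ν·ξ):
  G: 209 − 1(87.15) − 1(79.63) = 42.22
  B: 0 + 1(87.15) = 87.15
  A: 0 + 1(79.63) = 79.63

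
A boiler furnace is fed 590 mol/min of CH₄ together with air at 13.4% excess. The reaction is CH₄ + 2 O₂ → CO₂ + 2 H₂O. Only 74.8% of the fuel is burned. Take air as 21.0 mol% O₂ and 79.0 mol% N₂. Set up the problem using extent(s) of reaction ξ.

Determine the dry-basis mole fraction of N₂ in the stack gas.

0.828

Stoichiometric O₂ = 2 × 590 = 1180 mol/min; O₂ fed = 1180 × 1.134 = 1338 mol/min.
N₂ fed = 1338 × 79/21 = 5034 mol/min.
Fuel reacted = 0.748 × 590 → ξ = 441.3 mol/min.
Outlet (n = n₀ + ν ξ):
  CH₄: 590 − 1(441.3) = 148.7
  O₂: 1338 − 2(441.3) = 455.5
  N₂: 5034 (inert)
  CO₂: 0 + 1(441.3) = 441.3
  H₂O: 0 + 2(441.3) = 882.6
Dry total = 6079 mol/min; y_N₂ (dry) = 5034 / 6079 = 0.828.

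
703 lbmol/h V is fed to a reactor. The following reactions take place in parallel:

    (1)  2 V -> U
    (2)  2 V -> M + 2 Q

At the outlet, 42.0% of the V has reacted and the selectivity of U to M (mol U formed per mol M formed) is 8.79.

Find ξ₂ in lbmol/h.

ξ₂ = 15.1 lbmol/h

Conversion of V: V consumed = 0.42 × 703 = 295.3 lbmol/h = 2ξ₁ + 2ξ₂.
Selectivity: 1ξ₁ / (1ξ₂) = 8.79 → ξ₁ = 8.79 ξ₂.
Substitute: (2·8.79 + 2) ξ₂ = 295.3 → ξ₂ = 15.08 lbmol/h, ξ₁ = 132.6 lbmol/h.
Outlet amounts (n = n₀ + Σ ν·ξ):
  V: 703 − 2(132.6) − 2(15.08) = 407.7
  U: 0 + 1(132.6) = 132.6
  M: 0 + 1(15.08) = 15.08
  Q: 0 + 2(15.08) = 30.16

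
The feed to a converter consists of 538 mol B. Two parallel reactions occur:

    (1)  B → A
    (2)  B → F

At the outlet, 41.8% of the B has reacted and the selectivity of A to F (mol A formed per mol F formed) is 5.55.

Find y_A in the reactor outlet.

0.354

Conversion of B: B consumed = 0.418 × 538 = 224.9 mol = 1ξ₁ + 1ξ₂.
Selectivity: 1ξ₁ / (1ξ₂) = 5.55 → ξ₁ = 5.55 ξ₂.
Substitute: (1·5.55 + 1) ξ₂ = 224.9 → ξ₂ = 34.33 mol, ξ₁ = 190.6 mol.
Outlet amounts (n = n₀ + Σ ν·ξ):
  B: 538 − 1(190.6) − 1(34.33) = 313.1
  A: 0 + 1(190.6) = 190.6
  F: 0 + 1(34.33) = 34.33
Total out = 538 mol; y_A = 190.6 / 538 = 0.3542.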